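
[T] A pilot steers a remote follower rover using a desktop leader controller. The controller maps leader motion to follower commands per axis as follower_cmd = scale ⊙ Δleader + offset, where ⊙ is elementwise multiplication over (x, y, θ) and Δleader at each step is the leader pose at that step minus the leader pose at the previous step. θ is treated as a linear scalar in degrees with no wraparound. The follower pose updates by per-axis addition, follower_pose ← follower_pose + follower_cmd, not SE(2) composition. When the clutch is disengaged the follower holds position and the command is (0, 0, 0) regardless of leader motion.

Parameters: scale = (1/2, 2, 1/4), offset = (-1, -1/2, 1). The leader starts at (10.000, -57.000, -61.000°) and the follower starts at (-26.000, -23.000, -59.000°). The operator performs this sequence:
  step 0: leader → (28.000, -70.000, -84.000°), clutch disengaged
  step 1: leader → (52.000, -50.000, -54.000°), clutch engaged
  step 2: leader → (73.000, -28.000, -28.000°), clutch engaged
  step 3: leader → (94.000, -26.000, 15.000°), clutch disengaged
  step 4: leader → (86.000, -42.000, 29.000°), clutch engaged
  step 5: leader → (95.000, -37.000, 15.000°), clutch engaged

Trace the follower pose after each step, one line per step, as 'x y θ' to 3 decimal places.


step 0: Δleader=(18.000, -13.000, -23.000°), disengaged; cmd=(0,0,0) → follower holds at (-26.000, -23.000, -59.000°)
step 1: Δleader=(24.000, 20.000, 30.000°), engaged; cmd=(11.000, 39.500, 8.500°) → follower=(-15.000, 16.500, -50.500°)
step 2: Δleader=(21.000, 22.000, 26.000°), engaged; cmd=(9.500, 43.500, 7.500°) → follower=(-5.500, 60.000, -43.000°)
step 3: Δleader=(21.000, 2.000, 43.000°), disengaged; cmd=(0,0,0) → follower holds at (-5.500, 60.000, -43.000°)
step 4: Δleader=(-8.000, -16.000, 14.000°), engaged; cmd=(-5.000, -32.500, 4.500°) → follower=(-10.500, 27.500, -38.500°)
step 5: Δleader=(9.000, 5.000, -14.000°), engaged; cmd=(3.500, 9.500, -2.500°) → follower=(-7.000, 37.000, -41.000°)

-26.000 -23.000 -59.000
-15.000 16.500 -50.500
-5.500 60.000 -43.000
-5.500 60.000 -43.000
-10.500 27.500 -38.500
-7.000 37.000 -41.000


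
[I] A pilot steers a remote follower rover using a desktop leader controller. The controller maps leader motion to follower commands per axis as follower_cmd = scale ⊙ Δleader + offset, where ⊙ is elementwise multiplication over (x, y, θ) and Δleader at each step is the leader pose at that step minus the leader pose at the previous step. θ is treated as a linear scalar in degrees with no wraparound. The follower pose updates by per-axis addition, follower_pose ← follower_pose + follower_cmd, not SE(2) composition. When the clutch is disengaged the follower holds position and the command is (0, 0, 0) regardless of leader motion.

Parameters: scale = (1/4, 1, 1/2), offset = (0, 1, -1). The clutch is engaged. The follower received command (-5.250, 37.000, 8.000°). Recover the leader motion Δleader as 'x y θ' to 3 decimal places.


axis x: (-5.250 − 0) / (1/4) = -21.000
axis y: (37.000 − 1) / (1) = 36.000
axis θ: (8.000 − -1) / (1/2) = 18.000

-21.000 36.000 18.000


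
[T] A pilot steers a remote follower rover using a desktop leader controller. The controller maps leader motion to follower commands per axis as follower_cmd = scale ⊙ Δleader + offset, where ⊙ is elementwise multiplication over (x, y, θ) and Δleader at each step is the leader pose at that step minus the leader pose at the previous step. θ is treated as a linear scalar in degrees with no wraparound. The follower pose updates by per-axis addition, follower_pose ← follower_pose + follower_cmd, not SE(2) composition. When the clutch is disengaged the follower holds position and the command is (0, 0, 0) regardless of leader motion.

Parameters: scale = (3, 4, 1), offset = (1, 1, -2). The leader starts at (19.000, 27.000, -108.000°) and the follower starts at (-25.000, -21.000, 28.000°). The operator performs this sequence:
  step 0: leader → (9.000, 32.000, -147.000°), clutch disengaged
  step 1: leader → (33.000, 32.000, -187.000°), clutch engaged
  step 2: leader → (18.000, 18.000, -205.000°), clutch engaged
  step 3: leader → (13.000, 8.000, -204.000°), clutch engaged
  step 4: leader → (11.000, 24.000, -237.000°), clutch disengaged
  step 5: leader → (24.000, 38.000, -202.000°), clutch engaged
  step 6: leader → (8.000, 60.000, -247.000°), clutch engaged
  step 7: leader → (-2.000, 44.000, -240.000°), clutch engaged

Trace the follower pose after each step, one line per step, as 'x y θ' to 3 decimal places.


-25.000 -21.000 28.000
48.000 -20.000 -14.000
4.000 -75.000 -34.000
-10.000 -114.000 -35.000
-10.000 -114.000 -35.000
30.000 -57.000 -2.000
-17.000 32.000 -49.000
-46.000 -31.000 -44.000

step 0: Δleader=(-10.000, 5.000, -39.000°), disengaged; cmd=(0,0,0) → follower holds at (-25.000, -21.000, 28.000°)
step 1: Δleader=(24.000, 0.000, -40.000°), engaged; cmd=(73.000, 1.000, -42.000°) → follower=(48.000, -20.000, -14.000°)
step 2: Δleader=(-15.000, -14.000, -18.000°), engaged; cmd=(-44.000, -55.000, -20.000°) → follower=(4.000, -75.000, -34.000°)
step 3: Δleader=(-5.000, -10.000, 1.000°), engaged; cmd=(-14.000, -39.000, -1.000°) → follower=(-10.000, -114.000, -35.000°)
step 4: Δleader=(-2.000, 16.000, -33.000°), disengaged; cmd=(0,0,0) → follower holds at (-10.000, -114.000, -35.000°)
step 5: Δleader=(13.000, 14.000, 35.000°), engaged; cmd=(40.000, 57.000, 33.000°) → follower=(30.000, -57.000, -2.000°)
step 6: Δleader=(-16.000, 22.000, -45.000°), engaged; cmd=(-47.000, 89.000, -47.000°) → follower=(-17.000, 32.000, -49.000°)
step 7: Δleader=(-10.000, -16.000, 7.000°), engaged; cmd=(-29.000, -63.000, 5.000°) → follower=(-46.000, -31.000, -44.000°)


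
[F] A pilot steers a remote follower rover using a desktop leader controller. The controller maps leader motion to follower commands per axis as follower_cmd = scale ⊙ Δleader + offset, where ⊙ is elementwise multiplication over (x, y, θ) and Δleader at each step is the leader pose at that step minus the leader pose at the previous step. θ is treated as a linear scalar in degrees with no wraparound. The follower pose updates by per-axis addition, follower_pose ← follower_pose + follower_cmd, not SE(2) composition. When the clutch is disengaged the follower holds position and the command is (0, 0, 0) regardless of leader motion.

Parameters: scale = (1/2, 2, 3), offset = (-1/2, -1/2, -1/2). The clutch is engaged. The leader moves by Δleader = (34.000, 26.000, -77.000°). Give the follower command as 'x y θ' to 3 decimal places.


16.500 51.500 -231.500

axis x: 1/2·34.000 + -1/2 = 16.500
axis y: 2·26.000 + -1/2 = 51.500
axis θ: 3·-77.000 + -1/2 = -231.500


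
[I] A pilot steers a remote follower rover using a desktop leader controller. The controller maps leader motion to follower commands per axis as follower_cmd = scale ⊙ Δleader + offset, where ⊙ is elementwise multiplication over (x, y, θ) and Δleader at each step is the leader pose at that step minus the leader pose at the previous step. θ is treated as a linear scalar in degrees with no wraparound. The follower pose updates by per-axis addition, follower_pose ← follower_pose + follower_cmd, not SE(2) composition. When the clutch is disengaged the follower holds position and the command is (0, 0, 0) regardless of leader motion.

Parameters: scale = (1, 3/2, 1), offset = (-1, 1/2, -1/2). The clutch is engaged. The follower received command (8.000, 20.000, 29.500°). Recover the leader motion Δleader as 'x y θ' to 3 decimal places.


9.000 13.000 30.000

axis x: (8.000 − -1) / (1) = 9.000
axis y: (20.000 − 1/2) / (3/2) = 13.000
axis θ: (29.500 − -1/2) / (1) = 30.000


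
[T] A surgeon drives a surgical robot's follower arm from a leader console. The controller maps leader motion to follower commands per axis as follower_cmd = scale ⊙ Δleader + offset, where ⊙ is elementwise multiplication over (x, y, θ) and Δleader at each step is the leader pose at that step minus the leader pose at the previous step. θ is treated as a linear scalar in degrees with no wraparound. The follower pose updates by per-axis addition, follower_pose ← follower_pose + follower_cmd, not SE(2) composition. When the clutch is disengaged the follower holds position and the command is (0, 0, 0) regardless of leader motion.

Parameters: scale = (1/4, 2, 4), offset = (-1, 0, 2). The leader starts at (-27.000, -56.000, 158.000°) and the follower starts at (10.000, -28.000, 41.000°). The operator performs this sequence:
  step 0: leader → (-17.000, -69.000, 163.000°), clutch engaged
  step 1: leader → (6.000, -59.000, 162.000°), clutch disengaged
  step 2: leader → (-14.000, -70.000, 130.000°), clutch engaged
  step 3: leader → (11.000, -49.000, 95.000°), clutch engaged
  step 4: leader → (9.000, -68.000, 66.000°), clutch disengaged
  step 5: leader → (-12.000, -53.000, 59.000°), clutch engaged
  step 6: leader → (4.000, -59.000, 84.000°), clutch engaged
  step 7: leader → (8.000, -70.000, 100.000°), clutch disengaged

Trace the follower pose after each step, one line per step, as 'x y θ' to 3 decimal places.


11.500 -54.000 63.000
11.500 -54.000 63.000
5.500 -76.000 -63.000
10.750 -34.000 -201.000
10.750 -34.000 -201.000
4.500 -4.000 -227.000
7.500 -16.000 -125.000
7.500 -16.000 -125.000

step 0: Δleader=(10.000, -13.000, 5.000°), engaged; cmd=(1.500, -26.000, 22.000°) → follower=(11.500, -54.000, 63.000°)
step 1: Δleader=(23.000, 10.000, -1.000°), disengaged; cmd=(0,0,0) → follower holds at (11.500, -54.000, 63.000°)
step 2: Δleader=(-20.000, -11.000, -32.000°), engaged; cmd=(-6.000, -22.000, -126.000°) → follower=(5.500, -76.000, -63.000°)
step 3: Δleader=(25.000, 21.000, -35.000°), engaged; cmd=(5.250, 42.000, -138.000°) → follower=(10.750, -34.000, -201.000°)
step 4: Δleader=(-2.000, -19.000, -29.000°), disengaged; cmd=(0,0,0) → follower holds at (10.750, -34.000, -201.000°)
step 5: Δleader=(-21.000, 15.000, -7.000°), engaged; cmd=(-6.250, 30.000, -26.000°) → follower=(4.500, -4.000, -227.000°)
step 6: Δleader=(16.000, -6.000, 25.000°), engaged; cmd=(3.000, -12.000, 102.000°) → follower=(7.500, -16.000, -125.000°)
step 7: Δleader=(4.000, -11.000, 16.000°), disengaged; cmd=(0,0,0) → follower holds at (7.500, -16.000, -125.000°)


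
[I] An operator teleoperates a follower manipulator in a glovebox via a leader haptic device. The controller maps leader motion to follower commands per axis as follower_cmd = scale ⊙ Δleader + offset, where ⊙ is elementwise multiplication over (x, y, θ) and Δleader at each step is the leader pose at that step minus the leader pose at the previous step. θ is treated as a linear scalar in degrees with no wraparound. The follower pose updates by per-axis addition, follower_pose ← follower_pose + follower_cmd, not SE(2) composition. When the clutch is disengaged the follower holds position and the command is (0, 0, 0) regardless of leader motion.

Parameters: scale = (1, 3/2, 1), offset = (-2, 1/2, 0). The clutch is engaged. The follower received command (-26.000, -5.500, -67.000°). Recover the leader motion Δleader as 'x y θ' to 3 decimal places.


-24.000 -4.000 -67.000

axis x: (-26.000 − -2) / (1) = -24.000
axis y: (-5.500 − 1/2) / (3/2) = -4.000
axis θ: (-67.000 − 0) / (1) = -67.000


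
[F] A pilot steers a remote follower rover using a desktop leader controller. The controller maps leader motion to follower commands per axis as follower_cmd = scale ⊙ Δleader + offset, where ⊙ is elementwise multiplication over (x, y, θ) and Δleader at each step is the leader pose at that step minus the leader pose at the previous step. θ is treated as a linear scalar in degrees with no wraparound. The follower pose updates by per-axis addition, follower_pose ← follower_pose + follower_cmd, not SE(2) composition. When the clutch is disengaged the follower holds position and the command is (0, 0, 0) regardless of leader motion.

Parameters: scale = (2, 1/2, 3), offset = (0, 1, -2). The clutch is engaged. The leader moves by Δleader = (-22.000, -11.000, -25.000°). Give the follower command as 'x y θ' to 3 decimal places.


axis x: 2·-22.000 + 0 = -44.000
axis y: 1/2·-11.000 + 1 = -4.500
axis θ: 3·-25.000 + -2 = -77.000

-44.000 -4.500 -77.000


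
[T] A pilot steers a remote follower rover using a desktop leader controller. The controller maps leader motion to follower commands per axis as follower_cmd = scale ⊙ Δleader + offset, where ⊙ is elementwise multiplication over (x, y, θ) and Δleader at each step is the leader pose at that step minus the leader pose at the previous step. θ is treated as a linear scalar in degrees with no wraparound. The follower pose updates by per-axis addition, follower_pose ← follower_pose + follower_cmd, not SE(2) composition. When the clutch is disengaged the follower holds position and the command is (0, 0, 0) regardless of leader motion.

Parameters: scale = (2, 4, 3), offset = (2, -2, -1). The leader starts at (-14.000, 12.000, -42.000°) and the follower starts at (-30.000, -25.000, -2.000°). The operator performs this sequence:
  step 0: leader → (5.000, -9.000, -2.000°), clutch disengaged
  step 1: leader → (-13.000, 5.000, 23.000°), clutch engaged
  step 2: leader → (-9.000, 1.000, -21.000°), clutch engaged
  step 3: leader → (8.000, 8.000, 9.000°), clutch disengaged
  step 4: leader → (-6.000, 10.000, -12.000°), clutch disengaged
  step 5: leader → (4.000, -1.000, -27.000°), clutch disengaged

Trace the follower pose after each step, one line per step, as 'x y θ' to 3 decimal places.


step 0: Δleader=(19.000, -21.000, 40.000°), disengaged; cmd=(0,0,0) → follower holds at (-30.000, -25.000, -2.000°)
step 1: Δleader=(-18.000, 14.000, 25.000°), engaged; cmd=(-34.000, 54.000, 74.000°) → follower=(-64.000, 29.000, 72.000°)
step 2: Δleader=(4.000, -4.000, -44.000°), engaged; cmd=(10.000, -18.000, -133.000°) → follower=(-54.000, 11.000, -61.000°)
step 3: Δleader=(17.000, 7.000, 30.000°), disengaged; cmd=(0,0,0) → follower holds at (-54.000, 11.000, -61.000°)
step 4: Δleader=(-14.000, 2.000, -21.000°), disengaged; cmd=(0,0,0) → follower holds at (-54.000, 11.000, -61.000°)
step 5: Δleader=(10.000, -11.000, -15.000°), disengaged; cmd=(0,0,0) → follower holds at (-54.000, 11.000, -61.000°)

-30.000 -25.000 -2.000
-64.000 29.000 72.000
-54.000 11.000 -61.000
-54.000 11.000 -61.000
-54.000 11.000 -61.000
-54.000 11.000 -61.000


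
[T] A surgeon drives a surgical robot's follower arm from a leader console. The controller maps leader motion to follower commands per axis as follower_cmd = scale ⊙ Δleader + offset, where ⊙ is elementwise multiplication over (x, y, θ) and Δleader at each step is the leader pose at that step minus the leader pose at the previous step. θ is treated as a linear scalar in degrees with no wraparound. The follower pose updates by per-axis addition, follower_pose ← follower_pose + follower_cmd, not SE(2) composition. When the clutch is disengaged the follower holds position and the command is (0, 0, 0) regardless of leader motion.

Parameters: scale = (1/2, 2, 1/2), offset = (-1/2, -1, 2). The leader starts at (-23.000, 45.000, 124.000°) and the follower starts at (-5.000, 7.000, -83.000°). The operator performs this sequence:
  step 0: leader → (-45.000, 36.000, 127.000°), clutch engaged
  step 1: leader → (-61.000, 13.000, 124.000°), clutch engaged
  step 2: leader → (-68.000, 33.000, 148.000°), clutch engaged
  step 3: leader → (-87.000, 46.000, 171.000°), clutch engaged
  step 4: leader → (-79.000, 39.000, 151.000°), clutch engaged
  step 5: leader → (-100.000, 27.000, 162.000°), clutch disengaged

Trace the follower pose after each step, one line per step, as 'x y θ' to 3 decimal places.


-16.500 -12.000 -79.500
-25.000 -59.000 -79.000
-29.000 -20.000 -65.000
-39.000 5.000 -51.500
-35.500 -10.000 -59.500
-35.500 -10.000 -59.500

step 0: Δleader=(-22.000, -9.000, 3.000°), engaged; cmd=(-11.500, -19.000, 3.500°) → follower=(-16.500, -12.000, -79.500°)
step 1: Δleader=(-16.000, -23.000, -3.000°), engaged; cmd=(-8.500, -47.000, 0.500°) → follower=(-25.000, -59.000, -79.000°)
step 2: Δleader=(-7.000, 20.000, 24.000°), engaged; cmd=(-4.000, 39.000, 14.000°) → follower=(-29.000, -20.000, -65.000°)
step 3: Δleader=(-19.000, 13.000, 23.000°), engaged; cmd=(-10.000, 25.000, 13.500°) → follower=(-39.000, 5.000, -51.500°)
step 4: Δleader=(8.000, -7.000, -20.000°), engaged; cmd=(3.500, -15.000, -8.000°) → follower=(-35.500, -10.000, -59.500°)
step 5: Δleader=(-21.000, -12.000, 11.000°), disengaged; cmd=(0,0,0) → follower holds at (-35.500, -10.000, -59.500°)


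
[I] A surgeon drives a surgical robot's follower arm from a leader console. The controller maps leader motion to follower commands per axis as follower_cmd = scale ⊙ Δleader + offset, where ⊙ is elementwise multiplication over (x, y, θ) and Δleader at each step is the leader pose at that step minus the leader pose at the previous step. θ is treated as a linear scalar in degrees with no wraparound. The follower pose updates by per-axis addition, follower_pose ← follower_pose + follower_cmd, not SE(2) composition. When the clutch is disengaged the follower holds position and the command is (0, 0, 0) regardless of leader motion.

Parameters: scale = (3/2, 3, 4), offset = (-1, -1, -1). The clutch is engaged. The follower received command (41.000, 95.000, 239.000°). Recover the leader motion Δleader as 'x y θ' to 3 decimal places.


28.000 32.000 60.000

axis x: (41.000 − -1) / (3/2) = 28.000
axis y: (95.000 − -1) / (3) = 32.000
axis θ: (239.000 − -1) / (4) = 60.000


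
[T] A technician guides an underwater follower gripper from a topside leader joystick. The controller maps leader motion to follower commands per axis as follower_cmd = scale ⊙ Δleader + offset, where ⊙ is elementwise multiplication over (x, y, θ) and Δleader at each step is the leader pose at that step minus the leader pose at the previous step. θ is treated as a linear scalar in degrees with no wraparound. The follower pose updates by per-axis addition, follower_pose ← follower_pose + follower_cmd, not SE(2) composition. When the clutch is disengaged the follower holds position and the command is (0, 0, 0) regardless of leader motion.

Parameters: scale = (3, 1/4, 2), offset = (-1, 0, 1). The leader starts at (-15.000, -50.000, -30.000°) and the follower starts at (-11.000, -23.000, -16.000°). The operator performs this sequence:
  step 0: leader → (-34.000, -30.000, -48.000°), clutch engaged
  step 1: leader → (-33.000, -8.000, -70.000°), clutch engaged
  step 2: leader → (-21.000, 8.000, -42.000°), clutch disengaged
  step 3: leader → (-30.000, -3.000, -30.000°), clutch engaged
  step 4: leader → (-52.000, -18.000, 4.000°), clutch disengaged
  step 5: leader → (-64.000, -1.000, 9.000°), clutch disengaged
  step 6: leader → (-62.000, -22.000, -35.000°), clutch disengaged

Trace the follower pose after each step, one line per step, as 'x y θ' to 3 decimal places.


step 0: Δleader=(-19.000, 20.000, -18.000°), engaged; cmd=(-58.000, 5.000, -35.000°) → follower=(-69.000, -18.000, -51.000°)
step 1: Δleader=(1.000, 22.000, -22.000°), engaged; cmd=(2.000, 5.500, -43.000°) → follower=(-67.000, -12.500, -94.000°)
step 2: Δleader=(12.000, 16.000, 28.000°), disengaged; cmd=(0,0,0) → follower holds at (-67.000, -12.500, -94.000°)
step 3: Δleader=(-9.000, -11.000, 12.000°), engaged; cmd=(-28.000, -2.750, 25.000°) → follower=(-95.000, -15.250, -69.000°)
step 4: Δleader=(-22.000, -15.000, 34.000°), disengaged; cmd=(0,0,0) → follower holds at (-95.000, -15.250, -69.000°)
step 5: Δleader=(-12.000, 17.000, 5.000°), disengaged; cmd=(0,0,0) → follower holds at (-95.000, -15.250, -69.000°)
step 6: Δleader=(2.000, -21.000, -44.000°), disengaged; cmd=(0,0,0) → follower holds at (-95.000, -15.250, -69.000°)

-69.000 -18.000 -51.000
-67.000 -12.500 -94.000
-67.000 -12.500 -94.000
-95.000 -15.250 -69.000
-95.000 -15.250 -69.000
-95.000 -15.250 -69.000
-95.000 -15.250 -69.000


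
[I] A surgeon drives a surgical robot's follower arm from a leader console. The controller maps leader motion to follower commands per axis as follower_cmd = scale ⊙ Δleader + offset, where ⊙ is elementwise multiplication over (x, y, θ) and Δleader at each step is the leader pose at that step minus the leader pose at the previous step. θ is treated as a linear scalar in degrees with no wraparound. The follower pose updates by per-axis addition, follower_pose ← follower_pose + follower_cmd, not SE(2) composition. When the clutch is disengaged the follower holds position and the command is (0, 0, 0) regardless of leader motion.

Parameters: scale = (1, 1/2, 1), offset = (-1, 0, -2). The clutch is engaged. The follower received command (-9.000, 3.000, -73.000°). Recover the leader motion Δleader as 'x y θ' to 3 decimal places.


-8.000 6.000 -71.000

axis x: (-9.000 − -1) / (1) = -8.000
axis y: (3.000 − 0) / (1/2) = 6.000
axis θ: (-73.000 − -2) / (1) = -71.000


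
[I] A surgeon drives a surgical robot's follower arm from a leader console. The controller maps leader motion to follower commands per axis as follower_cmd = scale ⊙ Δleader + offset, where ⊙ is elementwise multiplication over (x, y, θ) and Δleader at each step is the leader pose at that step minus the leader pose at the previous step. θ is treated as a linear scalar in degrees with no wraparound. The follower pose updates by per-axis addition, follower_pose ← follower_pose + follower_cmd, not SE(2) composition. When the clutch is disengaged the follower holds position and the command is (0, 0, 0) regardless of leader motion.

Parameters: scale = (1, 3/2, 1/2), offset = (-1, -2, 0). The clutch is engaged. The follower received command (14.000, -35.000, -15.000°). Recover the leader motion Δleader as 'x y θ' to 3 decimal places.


15.000 -22.000 -30.000

axis x: (14.000 − -1) / (1) = 15.000
axis y: (-35.000 − -2) / (3/2) = -22.000
axis θ: (-15.000 − 0) / (1/2) = -30.000


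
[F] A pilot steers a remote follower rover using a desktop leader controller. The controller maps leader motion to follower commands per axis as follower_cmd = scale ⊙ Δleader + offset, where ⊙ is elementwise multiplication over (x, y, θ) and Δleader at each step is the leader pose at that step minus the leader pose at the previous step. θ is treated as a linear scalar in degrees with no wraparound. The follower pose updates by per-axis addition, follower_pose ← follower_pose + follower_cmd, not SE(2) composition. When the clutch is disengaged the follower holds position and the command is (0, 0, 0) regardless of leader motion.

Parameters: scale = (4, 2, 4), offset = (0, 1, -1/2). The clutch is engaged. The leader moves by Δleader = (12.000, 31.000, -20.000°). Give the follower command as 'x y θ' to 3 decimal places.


48.000 63.000 -80.500

axis x: 4·12.000 + 0 = 48.000
axis y: 2·31.000 + 1 = 63.000
axis θ: 4·-20.000 + -1/2 = -80.500


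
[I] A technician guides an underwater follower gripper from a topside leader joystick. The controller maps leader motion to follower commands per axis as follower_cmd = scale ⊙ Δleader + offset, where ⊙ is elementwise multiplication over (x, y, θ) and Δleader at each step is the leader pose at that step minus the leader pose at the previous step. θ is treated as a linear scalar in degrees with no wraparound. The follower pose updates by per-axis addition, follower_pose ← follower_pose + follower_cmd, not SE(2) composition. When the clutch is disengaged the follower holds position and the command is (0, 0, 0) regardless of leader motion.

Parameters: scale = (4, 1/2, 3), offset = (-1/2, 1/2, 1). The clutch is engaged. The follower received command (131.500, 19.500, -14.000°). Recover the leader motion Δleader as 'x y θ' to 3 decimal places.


33.000 38.000 -5.000

axis x: (131.500 − -1/2) / (4) = 33.000
axis y: (19.500 − 1/2) / (1/2) = 38.000
axis θ: (-14.000 − 1) / (3) = -5.000


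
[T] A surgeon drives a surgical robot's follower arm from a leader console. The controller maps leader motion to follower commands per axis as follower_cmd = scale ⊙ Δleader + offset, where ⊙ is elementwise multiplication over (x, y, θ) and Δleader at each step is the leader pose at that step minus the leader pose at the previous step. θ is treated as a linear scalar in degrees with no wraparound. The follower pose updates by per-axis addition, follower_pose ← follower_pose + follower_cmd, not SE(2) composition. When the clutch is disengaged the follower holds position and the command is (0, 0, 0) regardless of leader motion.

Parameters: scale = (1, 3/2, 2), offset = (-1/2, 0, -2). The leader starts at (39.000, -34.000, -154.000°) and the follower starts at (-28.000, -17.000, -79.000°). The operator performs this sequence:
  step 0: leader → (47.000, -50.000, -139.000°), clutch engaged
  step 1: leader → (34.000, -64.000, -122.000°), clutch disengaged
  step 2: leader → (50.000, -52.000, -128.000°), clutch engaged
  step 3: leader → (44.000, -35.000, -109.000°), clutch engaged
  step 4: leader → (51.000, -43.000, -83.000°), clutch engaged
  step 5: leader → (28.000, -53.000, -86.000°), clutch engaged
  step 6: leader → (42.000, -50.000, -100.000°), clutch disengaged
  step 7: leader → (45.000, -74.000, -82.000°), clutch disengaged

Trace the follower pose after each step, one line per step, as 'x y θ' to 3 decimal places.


step 0: Δleader=(8.000, -16.000, 15.000°), engaged; cmd=(7.500, -24.000, 28.000°) → follower=(-20.500, -41.000, -51.000°)
step 1: Δleader=(-13.000, -14.000, 17.000°), disengaged; cmd=(0,0,0) → follower holds at (-20.500, -41.000, -51.000°)
step 2: Δleader=(16.000, 12.000, -6.000°), engaged; cmd=(15.500, 18.000, -14.000°) → follower=(-5.000, -23.000, -65.000°)
step 3: Δleader=(-6.000, 17.000, 19.000°), engaged; cmd=(-6.500, 25.500, 36.000°) → follower=(-11.500, 2.500, -29.000°)
step 4: Δleader=(7.000, -8.000, 26.000°), engaged; cmd=(6.500, -12.000, 50.000°) → follower=(-5.000, -9.500, 21.000°)
step 5: Δleader=(-23.000, -10.000, -3.000°), engaged; cmd=(-23.500, -15.000, -8.000°) → follower=(-28.500, -24.500, 13.000°)
step 6: Δleader=(14.000, 3.000, -14.000°), disengaged; cmd=(0,0,0) → follower holds at (-28.500, -24.500, 13.000°)
step 7: Δleader=(3.000, -24.000, 18.000°), disengaged; cmd=(0,0,0) → follower holds at (-28.500, -24.500, 13.000°)

-20.500 -41.000 -51.000
-20.500 -41.000 -51.000
-5.000 -23.000 -65.000
-11.500 2.500 -29.000
-5.000 -9.500 21.000
-28.500 -24.500 13.000
-28.500 -24.500 13.000
-28.500 -24.500 13.000


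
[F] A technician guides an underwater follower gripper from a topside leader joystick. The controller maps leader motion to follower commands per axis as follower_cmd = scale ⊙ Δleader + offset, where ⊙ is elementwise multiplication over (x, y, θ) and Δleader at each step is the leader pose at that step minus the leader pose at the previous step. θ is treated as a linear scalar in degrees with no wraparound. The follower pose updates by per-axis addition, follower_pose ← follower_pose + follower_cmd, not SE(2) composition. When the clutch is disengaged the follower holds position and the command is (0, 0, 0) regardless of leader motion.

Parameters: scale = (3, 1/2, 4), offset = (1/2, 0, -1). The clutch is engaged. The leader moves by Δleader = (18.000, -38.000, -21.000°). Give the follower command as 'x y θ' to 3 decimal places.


54.500 -19.000 -85.000

axis x: 3·18.000 + 1/2 = 54.500
axis y: 1/2·-38.000 + 0 = -19.000
axis θ: 4·-21.000 + -1 = -85.000


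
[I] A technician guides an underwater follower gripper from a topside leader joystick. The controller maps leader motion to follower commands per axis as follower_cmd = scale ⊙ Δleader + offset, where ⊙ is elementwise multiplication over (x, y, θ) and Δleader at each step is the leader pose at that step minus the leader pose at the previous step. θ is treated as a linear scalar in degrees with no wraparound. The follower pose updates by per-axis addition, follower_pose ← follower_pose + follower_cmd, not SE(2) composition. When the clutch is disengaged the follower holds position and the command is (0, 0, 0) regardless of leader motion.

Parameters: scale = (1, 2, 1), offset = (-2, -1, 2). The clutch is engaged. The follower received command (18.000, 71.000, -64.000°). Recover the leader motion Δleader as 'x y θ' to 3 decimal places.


20.000 36.000 -66.000

axis x: (18.000 − -2) / (1) = 20.000
axis y: (71.000 − -1) / (2) = 36.000
axis θ: (-64.000 − 2) / (1) = -66.000


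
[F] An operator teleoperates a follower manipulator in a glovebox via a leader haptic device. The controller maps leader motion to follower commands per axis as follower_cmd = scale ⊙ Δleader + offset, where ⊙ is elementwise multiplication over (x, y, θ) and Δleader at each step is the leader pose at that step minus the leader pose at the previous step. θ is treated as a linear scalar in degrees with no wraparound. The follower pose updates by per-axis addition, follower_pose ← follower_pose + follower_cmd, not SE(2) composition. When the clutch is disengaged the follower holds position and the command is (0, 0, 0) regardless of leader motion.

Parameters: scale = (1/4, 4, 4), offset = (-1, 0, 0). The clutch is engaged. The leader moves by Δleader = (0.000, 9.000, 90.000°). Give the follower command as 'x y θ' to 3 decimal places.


-1.000 36.000 360.000

axis x: 1/4·0.000 + -1 = -1.000
axis y: 4·9.000 + 0 = 36.000
axis θ: 4·90.000 + 0 = 360.000


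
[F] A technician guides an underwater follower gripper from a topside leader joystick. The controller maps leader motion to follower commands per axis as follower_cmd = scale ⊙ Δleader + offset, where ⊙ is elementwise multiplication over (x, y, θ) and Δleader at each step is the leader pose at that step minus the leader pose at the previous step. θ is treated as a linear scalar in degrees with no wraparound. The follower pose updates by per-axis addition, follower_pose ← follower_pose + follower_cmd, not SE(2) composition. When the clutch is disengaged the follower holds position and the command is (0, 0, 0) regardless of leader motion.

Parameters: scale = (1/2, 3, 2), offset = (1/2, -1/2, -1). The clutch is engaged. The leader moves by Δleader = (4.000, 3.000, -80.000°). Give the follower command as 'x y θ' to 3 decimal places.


axis x: 1/2·4.000 + 1/2 = 2.500
axis y: 3·3.000 + -1/2 = 8.500
axis θ: 2·-80.000 + -1 = -161.000

2.500 8.500 -161.000


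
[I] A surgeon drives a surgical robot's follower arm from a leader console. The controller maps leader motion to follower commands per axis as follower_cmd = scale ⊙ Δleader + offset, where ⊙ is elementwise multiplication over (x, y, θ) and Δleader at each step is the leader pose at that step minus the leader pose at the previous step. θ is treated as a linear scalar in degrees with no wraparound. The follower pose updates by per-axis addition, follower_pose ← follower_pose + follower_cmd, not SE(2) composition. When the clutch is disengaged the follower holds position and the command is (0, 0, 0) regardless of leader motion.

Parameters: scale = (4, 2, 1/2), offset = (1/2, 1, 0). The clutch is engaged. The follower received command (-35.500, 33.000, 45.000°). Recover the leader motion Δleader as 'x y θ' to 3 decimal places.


axis x: (-35.500 − 1/2) / (4) = -9.000
axis y: (33.000 − 1) / (2) = 16.000
axis θ: (45.000 − 0) / (1/2) = 90.000

-9.000 16.000 90.000


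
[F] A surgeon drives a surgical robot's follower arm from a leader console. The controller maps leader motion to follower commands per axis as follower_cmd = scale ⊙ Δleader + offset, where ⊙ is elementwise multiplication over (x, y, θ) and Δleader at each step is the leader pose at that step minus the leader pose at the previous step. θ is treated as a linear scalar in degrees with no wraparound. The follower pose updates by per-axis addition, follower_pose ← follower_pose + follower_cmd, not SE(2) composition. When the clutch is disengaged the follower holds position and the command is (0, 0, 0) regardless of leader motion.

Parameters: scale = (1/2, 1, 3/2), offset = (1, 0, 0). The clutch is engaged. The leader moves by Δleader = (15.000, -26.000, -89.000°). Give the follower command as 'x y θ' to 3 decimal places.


axis x: 1/2·15.000 + 1 = 8.500
axis y: 1·-26.000 + 0 = -26.000
axis θ: 3/2·-89.000 + 0 = -133.500

8.500 -26.000 -133.500


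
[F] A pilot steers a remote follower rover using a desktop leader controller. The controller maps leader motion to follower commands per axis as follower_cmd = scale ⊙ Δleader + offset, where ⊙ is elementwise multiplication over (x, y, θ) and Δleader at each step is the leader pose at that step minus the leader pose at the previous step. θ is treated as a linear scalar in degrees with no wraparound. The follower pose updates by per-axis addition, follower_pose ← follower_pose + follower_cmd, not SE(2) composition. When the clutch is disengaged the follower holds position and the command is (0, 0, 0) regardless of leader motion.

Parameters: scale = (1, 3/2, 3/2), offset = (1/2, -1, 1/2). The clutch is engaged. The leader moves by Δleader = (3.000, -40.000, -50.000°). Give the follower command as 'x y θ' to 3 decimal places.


axis x: 1·3.000 + 1/2 = 3.500
axis y: 3/2·-40.000 + -1 = -61.000
axis θ: 3/2·-50.000 + 1/2 = -74.500

3.500 -61.000 -74.500


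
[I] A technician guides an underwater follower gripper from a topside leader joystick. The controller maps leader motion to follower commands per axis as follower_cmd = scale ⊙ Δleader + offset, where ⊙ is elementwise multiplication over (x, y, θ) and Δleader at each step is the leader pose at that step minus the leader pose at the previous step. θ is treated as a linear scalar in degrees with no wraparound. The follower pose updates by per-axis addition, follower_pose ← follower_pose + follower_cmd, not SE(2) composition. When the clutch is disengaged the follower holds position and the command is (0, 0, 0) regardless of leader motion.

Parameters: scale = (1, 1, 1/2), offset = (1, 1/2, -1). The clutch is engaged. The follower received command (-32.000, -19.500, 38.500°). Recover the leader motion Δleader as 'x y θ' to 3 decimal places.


-33.000 -20.000 79.000

axis x: (-32.000 − 1) / (1) = -33.000
axis y: (-19.500 − 1/2) / (1) = -20.000
axis θ: (38.500 − -1) / (1/2) = 79.000


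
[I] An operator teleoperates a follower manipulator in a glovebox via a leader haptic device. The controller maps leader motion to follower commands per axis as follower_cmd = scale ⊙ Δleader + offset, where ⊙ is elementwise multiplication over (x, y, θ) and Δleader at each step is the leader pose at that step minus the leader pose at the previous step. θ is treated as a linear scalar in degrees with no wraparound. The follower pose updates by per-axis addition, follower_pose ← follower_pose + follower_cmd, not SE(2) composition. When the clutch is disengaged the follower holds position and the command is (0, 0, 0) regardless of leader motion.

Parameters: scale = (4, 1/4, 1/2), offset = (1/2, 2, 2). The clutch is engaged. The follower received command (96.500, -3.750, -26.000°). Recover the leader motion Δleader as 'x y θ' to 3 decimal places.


24.000 -23.000 -56.000

axis x: (96.500 − 1/2) / (4) = 24.000
axis y: (-3.750 − 2) / (1/4) = -23.000
axis θ: (-26.000 − 2) / (1/2) = -56.000


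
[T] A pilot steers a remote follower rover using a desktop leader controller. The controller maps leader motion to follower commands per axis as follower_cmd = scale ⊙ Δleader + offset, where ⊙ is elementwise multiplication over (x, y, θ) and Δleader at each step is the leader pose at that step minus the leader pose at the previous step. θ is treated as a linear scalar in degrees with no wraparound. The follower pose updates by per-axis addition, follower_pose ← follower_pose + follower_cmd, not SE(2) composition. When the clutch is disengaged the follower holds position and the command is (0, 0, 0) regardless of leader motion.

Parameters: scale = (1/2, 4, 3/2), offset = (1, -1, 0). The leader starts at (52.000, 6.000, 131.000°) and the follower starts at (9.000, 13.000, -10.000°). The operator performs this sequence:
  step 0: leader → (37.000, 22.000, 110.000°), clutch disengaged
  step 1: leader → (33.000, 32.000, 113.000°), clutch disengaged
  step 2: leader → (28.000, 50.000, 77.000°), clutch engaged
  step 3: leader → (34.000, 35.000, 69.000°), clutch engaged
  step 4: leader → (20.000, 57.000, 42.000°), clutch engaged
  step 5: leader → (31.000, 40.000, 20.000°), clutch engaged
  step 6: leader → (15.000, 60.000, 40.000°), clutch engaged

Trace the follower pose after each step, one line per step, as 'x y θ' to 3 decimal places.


9.000 13.000 -10.000
9.000 13.000 -10.000
7.500 84.000 -64.000
11.500 23.000 -76.000
5.500 110.000 -116.500
12.000 41.000 -149.500
5.000 120.000 -119.500

step 0: Δleader=(-15.000, 16.000, -21.000°), disengaged; cmd=(0,0,0) → follower holds at (9.000, 13.000, -10.000°)
step 1: Δleader=(-4.000, 10.000, 3.000°), disengaged; cmd=(0,0,0) → follower holds at (9.000, 13.000, -10.000°)
step 2: Δleader=(-5.000, 18.000, -36.000°), engaged; cmd=(-1.500, 71.000, -54.000°) → follower=(7.500, 84.000, -64.000°)
step 3: Δleader=(6.000, -15.000, -8.000°), engaged; cmd=(4.000, -61.000, -12.000°) → follower=(11.500, 23.000, -76.000°)
step 4: Δleader=(-14.000, 22.000, -27.000°), engaged; cmd=(-6.000, 87.000, -40.500°) → follower=(5.500, 110.000, -116.500°)
step 5: Δleader=(11.000, -17.000, -22.000°), engaged; cmd=(6.500, -69.000, -33.000°) → follower=(12.000, 41.000, -149.500°)
step 6: Δleader=(-16.000, 20.000, 20.000°), engaged; cmd=(-7.000, 79.000, 30.000°) → follower=(5.000, 120.000, -119.500°)


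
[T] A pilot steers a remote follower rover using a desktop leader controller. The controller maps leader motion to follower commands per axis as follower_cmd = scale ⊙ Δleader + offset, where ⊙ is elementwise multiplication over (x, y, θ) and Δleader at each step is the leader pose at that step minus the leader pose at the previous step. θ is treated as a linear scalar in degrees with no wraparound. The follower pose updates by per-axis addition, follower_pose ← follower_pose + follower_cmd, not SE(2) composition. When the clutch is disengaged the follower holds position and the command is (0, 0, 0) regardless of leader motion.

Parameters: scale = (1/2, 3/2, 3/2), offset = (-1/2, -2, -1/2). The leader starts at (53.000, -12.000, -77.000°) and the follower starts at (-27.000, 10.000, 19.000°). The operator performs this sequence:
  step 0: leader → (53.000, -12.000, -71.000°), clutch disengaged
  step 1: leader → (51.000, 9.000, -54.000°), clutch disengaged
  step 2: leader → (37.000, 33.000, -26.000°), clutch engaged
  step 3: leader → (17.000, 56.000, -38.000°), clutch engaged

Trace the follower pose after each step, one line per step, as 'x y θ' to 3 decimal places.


-27.000 10.000 19.000
-27.000 10.000 19.000
-34.500 44.000 60.500
-45.000 76.500 42.000

step 0: Δleader=(0.000, 0.000, 6.000°), disengaged; cmd=(0,0,0) → follower holds at (-27.000, 10.000, 19.000°)
step 1: Δleader=(-2.000, 21.000, 17.000°), disengaged; cmd=(0,0,0) → follower holds at (-27.000, 10.000, 19.000°)
step 2: Δleader=(-14.000, 24.000, 28.000°), engaged; cmd=(-7.500, 34.000, 41.500°) → follower=(-34.500, 44.000, 60.500°)
step 3: Δleader=(-20.000, 23.000, -12.000°), engaged; cmd=(-10.500, 32.500, -18.500°) → follower=(-45.000, 76.500, 42.000°)


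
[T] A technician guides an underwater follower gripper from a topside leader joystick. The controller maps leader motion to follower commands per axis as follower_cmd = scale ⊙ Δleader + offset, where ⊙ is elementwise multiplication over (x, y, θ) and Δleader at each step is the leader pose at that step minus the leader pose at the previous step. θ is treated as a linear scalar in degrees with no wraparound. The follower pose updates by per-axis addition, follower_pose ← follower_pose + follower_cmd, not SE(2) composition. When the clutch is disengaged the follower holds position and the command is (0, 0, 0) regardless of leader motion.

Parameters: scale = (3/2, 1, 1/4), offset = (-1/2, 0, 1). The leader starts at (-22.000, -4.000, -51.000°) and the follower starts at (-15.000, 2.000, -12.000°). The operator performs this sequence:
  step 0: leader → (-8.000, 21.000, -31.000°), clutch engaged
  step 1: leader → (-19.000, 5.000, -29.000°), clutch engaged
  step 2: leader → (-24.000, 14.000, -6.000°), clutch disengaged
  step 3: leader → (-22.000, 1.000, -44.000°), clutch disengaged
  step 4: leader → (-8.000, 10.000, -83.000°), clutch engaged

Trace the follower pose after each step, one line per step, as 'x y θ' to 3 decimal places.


step 0: Δleader=(14.000, 25.000, 20.000°), engaged; cmd=(20.500, 25.000, 6.000°) → follower=(5.500, 27.000, -6.000°)
step 1: Δleader=(-11.000, -16.000, 2.000°), engaged; cmd=(-17.000, -16.000, 1.500°) → follower=(-11.500, 11.000, -4.500°)
step 2: Δleader=(-5.000, 9.000, 23.000°), disengaged; cmd=(0,0,0) → follower holds at (-11.500, 11.000, -4.500°)
step 3: Δleader=(2.000, -13.000, -38.000°), disengaged; cmd=(0,0,0) → follower holds at (-11.500, 11.000, -4.500°)
step 4: Δleader=(14.000, 9.000, -39.000°), engaged; cmd=(20.500, 9.000, -8.750°) → follower=(9.000, 20.000, -13.250°)

5.500 27.000 -6.000
-11.500 11.000 -4.500
-11.500 11.000 -4.500
-11.500 11.000 -4.500
9.000 20.000 -13.250
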